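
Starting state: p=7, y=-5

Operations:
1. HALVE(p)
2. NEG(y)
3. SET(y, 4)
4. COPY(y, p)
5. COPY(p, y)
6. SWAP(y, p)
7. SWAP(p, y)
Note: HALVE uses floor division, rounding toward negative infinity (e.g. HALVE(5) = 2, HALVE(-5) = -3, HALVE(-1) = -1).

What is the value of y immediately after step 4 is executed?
y = 3

Tracing y through execution:
Initial: y = -5
After step 1 (HALVE(p)): y = -5
After step 2 (NEG(y)): y = 5
After step 3 (SET(y, 4)): y = 4
After step 4 (COPY(y, p)): y = 3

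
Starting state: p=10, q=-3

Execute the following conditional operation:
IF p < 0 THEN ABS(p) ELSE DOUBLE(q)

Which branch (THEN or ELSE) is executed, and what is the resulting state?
Branch: ELSE, Final state: p=10, q=-6

Evaluating condition: p < 0
p = 10
Condition is False, so ELSE branch executes
After DOUBLE(q): p=10, q=-6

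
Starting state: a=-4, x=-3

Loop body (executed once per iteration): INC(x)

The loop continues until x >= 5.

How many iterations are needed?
8

Tracing iterations:
Initial: a=-4, x=-3
After iteration 1: a=-4, x=-2
After iteration 2: a=-4, x=-1
After iteration 3: a=-4, x=0
After iteration 4: a=-4, x=1
After iteration 5: a=-4, x=2
After iteration 6: a=-4, x=3
After iteration 7: a=-4, x=4
After iteration 8: a=-4, x=5
x >= 5 now holds, so the loop exits after 8 iterations.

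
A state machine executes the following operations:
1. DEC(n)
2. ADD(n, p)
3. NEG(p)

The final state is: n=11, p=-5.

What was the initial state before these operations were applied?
n=7, p=5

Working backwards:
Final state: n=11, p=-5
Before step 3 (NEG(p)): n=11, p=5
Before step 2 (ADD(n, p)): n=6, p=5
Before step 1 (DEC(n)): n=7, p=5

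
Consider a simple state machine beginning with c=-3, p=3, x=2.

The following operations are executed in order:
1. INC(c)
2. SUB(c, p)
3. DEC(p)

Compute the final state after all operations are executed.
{c: -5, p: 2, x: 2}

Step-by-step execution:
Initial: c=-3, p=3, x=2
After step 1 (INC(c)): c=-2, p=3, x=2
After step 2 (SUB(c, p)): c=-5, p=3, x=2
After step 3 (DEC(p)): c=-5, p=2, x=2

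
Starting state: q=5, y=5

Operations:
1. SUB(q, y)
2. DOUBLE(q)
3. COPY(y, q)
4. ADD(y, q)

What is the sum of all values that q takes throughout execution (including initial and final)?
5

Values of q at each step:
Initial: q = 5
After step 1: q = 0
After step 2: q = 0
After step 3: q = 0
After step 4: q = 0
Sum = 5 + 0 + 0 + 0 + 0 = 5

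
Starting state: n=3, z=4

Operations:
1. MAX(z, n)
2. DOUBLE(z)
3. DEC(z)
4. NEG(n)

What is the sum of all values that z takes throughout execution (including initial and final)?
30

Values of z at each step:
Initial: z = 4
After step 1: z = 4
After step 2: z = 8
After step 3: z = 7
After step 4: z = 7
Sum = 4 + 4 + 8 + 7 + 7 = 30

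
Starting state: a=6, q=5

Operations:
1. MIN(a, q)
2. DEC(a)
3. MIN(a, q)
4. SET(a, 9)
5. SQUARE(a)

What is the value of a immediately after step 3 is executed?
a = 4

Tracing a through execution:
Initial: a = 6
After step 1 (MIN(a, q)): a = 5
After step 2 (DEC(a)): a = 4
After step 3 (MIN(a, q)): a = 4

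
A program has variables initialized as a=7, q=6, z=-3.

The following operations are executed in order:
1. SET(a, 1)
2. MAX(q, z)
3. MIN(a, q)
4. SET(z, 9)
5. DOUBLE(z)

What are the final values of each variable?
{a: 1, q: 6, z: 18}

Step-by-step execution:
Initial: a=7, q=6, z=-3
After step 1 (SET(a, 1)): a=1, q=6, z=-3
After step 2 (MAX(q, z)): a=1, q=6, z=-3
After step 3 (MIN(a, q)): a=1, q=6, z=-3
After step 4 (SET(z, 9)): a=1, q=6, z=9
After step 5 (DOUBLE(z)): a=1, q=6, z=18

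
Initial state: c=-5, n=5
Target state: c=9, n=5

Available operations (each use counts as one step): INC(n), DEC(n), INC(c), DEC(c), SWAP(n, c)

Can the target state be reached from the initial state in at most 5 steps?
No

The target state cannot be reached within 5 steps.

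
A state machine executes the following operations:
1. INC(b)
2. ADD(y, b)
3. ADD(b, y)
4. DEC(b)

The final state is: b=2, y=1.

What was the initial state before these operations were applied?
b=1, y=-1

Working backwards:
Final state: b=2, y=1
Before step 4 (DEC(b)): b=3, y=1
Before step 3 (ADD(b, y)): b=2, y=1
Before step 2 (ADD(y, b)): b=2, y=-1
Before step 1 (INC(b)): b=1, y=-1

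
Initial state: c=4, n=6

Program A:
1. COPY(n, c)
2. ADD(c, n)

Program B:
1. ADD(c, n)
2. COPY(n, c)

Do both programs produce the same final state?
No

Program A final state: c=8, n=4
Program B final state: c=10, n=10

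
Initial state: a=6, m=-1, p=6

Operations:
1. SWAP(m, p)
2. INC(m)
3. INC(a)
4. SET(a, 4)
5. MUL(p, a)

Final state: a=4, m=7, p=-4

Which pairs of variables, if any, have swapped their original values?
None

Comparing initial and final values:
m: -1 → 7
p: 6 → -4
a: 6 → 4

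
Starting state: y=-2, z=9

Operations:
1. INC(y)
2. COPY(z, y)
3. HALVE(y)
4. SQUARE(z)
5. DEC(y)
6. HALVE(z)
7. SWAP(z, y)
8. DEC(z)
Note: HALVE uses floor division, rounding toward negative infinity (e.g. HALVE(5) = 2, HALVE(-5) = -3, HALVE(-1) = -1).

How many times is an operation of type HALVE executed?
2

Counting HALVE operations:
Step 3: HALVE(y) ← HALVE
Step 6: HALVE(z) ← HALVE
Total: 2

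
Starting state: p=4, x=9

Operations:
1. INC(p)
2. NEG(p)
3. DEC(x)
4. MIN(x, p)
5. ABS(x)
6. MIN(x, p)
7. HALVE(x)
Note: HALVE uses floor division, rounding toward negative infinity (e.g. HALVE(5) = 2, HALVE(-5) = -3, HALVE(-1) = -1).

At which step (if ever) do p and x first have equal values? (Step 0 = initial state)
Step 4

p and x first become equal after step 4.

Comparing values at each step:
Initial: p=4, x=9
After step 1: p=5, x=9
After step 2: p=-5, x=9
After step 3: p=-5, x=8
After step 4: p=-5, x=-5 ← equal!
After step 5: p=-5, x=5
After step 6: p=-5, x=-5 ← equal!
After step 7: p=-5, x=-3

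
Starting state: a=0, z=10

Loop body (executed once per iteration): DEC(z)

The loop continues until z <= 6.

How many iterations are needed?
4

Tracing iterations:
Initial: a=0, z=10
After iteration 1: a=0, z=9
After iteration 2: a=0, z=8
After iteration 3: a=0, z=7
After iteration 4: a=0, z=6
z <= 6 now holds, so the loop exits after 4 iterations.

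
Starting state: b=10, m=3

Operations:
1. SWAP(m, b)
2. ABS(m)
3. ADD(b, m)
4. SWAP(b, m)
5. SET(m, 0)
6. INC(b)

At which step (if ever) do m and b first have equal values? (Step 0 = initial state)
Never

m and b never become equal during execution.

Comparing values at each step:
Initial: m=3, b=10
After step 1: m=10, b=3
After step 2: m=10, b=3
After step 3: m=10, b=13
After step 4: m=13, b=10
After step 5: m=0, b=10
After step 6: m=0, b=11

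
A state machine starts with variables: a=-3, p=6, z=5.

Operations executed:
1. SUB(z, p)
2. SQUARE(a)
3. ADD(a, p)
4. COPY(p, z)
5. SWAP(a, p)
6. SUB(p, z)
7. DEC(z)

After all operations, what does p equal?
p = 16

Tracing execution:
Step 1: SUB(z, p) → p = 6
Step 2: SQUARE(a) → p = 6
Step 3: ADD(a, p) → p = 6
Step 4: COPY(p, z) → p = -1
Step 5: SWAP(a, p) → p = 15
Step 6: SUB(p, z) → p = 16
Step 7: DEC(z) → p = 16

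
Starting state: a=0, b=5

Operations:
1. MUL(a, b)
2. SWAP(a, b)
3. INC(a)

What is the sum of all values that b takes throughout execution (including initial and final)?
10

Values of b at each step:
Initial: b = 5
After step 1: b = 5
After step 2: b = 0
After step 3: b = 0
Sum = 5 + 5 + 0 + 0 = 10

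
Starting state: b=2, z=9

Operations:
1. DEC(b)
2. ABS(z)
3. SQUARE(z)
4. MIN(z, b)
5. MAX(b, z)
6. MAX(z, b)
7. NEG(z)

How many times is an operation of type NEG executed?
1

Counting NEG operations:
Step 7: NEG(z) ← NEG
Total: 1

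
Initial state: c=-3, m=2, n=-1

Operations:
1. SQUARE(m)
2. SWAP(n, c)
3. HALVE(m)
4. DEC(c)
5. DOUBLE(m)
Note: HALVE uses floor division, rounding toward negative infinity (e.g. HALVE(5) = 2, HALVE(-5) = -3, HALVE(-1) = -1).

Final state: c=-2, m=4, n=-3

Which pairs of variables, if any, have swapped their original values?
None

Comparing initial and final values:
m: 2 → 4
n: -1 → -3
c: -3 → -2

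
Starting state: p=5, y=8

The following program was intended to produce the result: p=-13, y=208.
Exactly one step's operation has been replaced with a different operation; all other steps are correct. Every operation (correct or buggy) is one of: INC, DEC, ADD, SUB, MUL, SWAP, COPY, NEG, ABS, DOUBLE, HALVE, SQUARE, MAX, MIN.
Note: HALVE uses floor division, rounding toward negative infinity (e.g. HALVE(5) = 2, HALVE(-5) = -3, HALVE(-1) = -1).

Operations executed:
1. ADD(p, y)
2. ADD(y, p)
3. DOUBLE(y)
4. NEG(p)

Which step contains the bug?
Step 2

Trace with buggy code:
Initial: p=5, y=8
After step 1: p=13, y=8
After step 2: p=13, y=21
After step 3: p=13, y=42
After step 4: p=-13, y=42
Actual final p=-13, y=42 ≠ expected p=-13, y=208.
Step 2 is the only position where a single-operation replacement can produce the expected result.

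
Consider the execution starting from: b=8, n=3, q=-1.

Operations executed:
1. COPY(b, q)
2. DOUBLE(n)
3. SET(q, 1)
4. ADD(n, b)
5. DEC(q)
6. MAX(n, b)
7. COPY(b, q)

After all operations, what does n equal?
n = 5

Tracing execution:
Step 1: COPY(b, q) → n = 3
Step 2: DOUBLE(n) → n = 6
Step 3: SET(q, 1) → n = 6
Step 4: ADD(n, b) → n = 5
Step 5: DEC(q) → n = 5
Step 6: MAX(n, b) → n = 5
Step 7: COPY(b, q) → n = 5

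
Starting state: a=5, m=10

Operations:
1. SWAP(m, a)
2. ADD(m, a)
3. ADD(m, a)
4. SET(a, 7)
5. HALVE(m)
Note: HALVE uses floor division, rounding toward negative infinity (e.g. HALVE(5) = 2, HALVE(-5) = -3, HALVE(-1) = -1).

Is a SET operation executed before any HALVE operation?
Yes

First SET: step 4
First HALVE: step 5
Since 4 < 5, SET comes first.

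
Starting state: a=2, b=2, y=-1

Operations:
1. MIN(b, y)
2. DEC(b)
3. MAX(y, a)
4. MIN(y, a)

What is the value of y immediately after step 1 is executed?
y = -1

Tracing y through execution:
Initial: y = -1
After step 1 (MIN(b, y)): y = -1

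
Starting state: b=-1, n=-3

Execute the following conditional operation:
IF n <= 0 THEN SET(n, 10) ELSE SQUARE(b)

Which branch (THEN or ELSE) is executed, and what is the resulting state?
Branch: THEN, Final state: b=-1, n=10

Evaluating condition: n <= 0
n = -3
Condition is True, so THEN branch executes
After SET(n, 10): b=-1, n=10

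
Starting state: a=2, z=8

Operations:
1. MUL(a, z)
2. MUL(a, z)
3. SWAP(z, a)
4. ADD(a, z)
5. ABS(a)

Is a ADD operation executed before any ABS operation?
Yes

First ADD: step 4
First ABS: step 5
Since 4 < 5, ADD comes first.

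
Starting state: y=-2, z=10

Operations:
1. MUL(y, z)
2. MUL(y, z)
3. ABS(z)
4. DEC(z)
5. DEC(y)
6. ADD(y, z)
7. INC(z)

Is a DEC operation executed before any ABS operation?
No

First DEC: step 4
First ABS: step 3
Since 4 > 3, ABS comes first.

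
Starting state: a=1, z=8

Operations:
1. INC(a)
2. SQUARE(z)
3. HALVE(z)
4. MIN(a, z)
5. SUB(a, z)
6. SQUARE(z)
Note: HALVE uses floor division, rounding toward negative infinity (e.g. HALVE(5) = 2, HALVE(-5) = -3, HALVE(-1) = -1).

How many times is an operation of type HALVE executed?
1

Counting HALVE operations:
Step 3: HALVE(z) ← HALVE
Total: 1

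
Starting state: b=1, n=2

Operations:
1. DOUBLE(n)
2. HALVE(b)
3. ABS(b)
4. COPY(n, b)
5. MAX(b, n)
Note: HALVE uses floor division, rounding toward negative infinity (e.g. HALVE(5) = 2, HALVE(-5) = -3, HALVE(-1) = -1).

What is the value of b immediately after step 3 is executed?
b = 0

Tracing b through execution:
Initial: b = 1
After step 1 (DOUBLE(n)): b = 1
After step 2 (HALVE(b)): b = 0
After step 3 (ABS(b)): b = 0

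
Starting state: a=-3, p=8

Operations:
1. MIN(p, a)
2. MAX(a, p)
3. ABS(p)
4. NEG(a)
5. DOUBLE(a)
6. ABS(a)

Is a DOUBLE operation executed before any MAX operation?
No

First DOUBLE: step 5
First MAX: step 2
Since 5 > 2, MAX comes first.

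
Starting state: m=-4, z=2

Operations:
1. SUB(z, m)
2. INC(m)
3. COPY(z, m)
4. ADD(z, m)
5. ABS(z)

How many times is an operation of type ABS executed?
1

Counting ABS operations:
Step 5: ABS(z) ← ABS
Total: 1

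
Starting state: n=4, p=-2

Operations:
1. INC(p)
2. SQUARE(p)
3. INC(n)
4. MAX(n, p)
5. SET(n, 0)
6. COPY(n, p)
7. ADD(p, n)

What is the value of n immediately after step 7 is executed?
n = 1

Tracing n through execution:
Initial: n = 4
After step 1 (INC(p)): n = 4
After step 2 (SQUARE(p)): n = 4
After step 3 (INC(n)): n = 5
After step 4 (MAX(n, p)): n = 5
After step 5 (SET(n, 0)): n = 0
After step 6 (COPY(n, p)): n = 1
After step 7 (ADD(p, n)): n = 1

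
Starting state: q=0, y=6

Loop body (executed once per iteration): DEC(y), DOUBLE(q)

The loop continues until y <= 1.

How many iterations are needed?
5

Tracing iterations:
Initial: q=0, y=6
After iteration 1: q=0, y=5
After iteration 2: q=0, y=4
After iteration 3: q=0, y=3
After iteration 4: q=0, y=2
After iteration 5: q=0, y=1
y <= 1 now holds, so the loop exits after 5 iterations.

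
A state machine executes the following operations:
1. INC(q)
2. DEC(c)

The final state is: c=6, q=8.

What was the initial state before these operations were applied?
c=7, q=7

Working backwards:
Final state: c=6, q=8
Before step 2 (DEC(c)): c=7, q=8
Before step 1 (INC(q)): c=7, q=7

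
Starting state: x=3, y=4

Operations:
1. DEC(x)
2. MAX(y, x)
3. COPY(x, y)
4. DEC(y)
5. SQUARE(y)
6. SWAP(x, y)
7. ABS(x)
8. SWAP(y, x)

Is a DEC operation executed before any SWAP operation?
Yes

First DEC: step 1
First SWAP: step 6
Since 1 < 6, DEC comes first.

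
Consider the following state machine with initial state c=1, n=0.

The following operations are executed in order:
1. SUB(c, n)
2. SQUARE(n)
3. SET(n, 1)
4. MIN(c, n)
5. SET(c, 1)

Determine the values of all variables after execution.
{c: 1, n: 1}

Step-by-step execution:
Initial: c=1, n=0
After step 1 (SUB(c, n)): c=1, n=0
After step 2 (SQUARE(n)): c=1, n=0
After step 3 (SET(n, 1)): c=1, n=1
After step 4 (MIN(c, n)): c=1, n=1
After step 5 (SET(c, 1)): c=1, n=1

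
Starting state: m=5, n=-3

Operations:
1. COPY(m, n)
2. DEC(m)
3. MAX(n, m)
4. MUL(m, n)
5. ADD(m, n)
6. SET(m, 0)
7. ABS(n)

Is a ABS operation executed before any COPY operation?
No

First ABS: step 7
First COPY: step 1
Since 7 > 1, COPY comes first.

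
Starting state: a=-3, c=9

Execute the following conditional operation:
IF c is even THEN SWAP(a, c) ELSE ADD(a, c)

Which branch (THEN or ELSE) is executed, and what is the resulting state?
Branch: ELSE, Final state: a=6, c=9

Evaluating condition: c is even
Condition is False, so ELSE branch executes
After ADD(a, c): a=6, c=9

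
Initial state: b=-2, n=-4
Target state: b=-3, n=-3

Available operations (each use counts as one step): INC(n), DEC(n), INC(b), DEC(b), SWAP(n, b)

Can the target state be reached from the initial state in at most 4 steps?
Yes

Path (2 steps): INC(n) → DEC(b)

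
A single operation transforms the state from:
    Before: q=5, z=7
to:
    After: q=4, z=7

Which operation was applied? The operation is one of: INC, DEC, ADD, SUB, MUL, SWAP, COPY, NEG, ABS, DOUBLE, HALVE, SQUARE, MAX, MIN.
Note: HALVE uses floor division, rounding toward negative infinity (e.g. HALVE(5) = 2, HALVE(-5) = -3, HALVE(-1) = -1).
DEC(q)

Analyzing the change:
Before: q=5, z=7
After: q=4, z=7
Variable q changed from 5 to 4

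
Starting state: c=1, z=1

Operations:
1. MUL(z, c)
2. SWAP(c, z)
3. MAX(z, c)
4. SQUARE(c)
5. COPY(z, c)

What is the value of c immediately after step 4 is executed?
c = 1

Tracing c through execution:
Initial: c = 1
After step 1 (MUL(z, c)): c = 1
After step 2 (SWAP(c, z)): c = 1
After step 3 (MAX(z, c)): c = 1
After step 4 (SQUARE(c)): c = 1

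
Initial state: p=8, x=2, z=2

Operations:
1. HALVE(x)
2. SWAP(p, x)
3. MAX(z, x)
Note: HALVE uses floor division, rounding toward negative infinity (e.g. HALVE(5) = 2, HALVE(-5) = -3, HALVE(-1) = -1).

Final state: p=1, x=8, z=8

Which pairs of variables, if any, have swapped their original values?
None

Comparing initial and final values:
p: 8 → 1
x: 2 → 8
z: 2 → 8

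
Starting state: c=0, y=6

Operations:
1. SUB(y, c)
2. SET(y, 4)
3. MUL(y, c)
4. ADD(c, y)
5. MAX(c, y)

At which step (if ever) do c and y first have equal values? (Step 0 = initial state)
Step 3

c and y first become equal after step 3.

Comparing values at each step:
Initial: c=0, y=6
After step 1: c=0, y=6
After step 2: c=0, y=4
After step 3: c=0, y=0 ← equal!
After step 4: c=0, y=0 ← equal!
After step 5: c=0, y=0 ← equal!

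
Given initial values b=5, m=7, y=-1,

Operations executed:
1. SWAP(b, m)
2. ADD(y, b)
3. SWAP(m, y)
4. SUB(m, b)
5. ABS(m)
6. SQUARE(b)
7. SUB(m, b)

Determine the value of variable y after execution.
y = 5

Tracing execution:
Step 1: SWAP(b, m) → y = -1
Step 2: ADD(y, b) → y = 6
Step 3: SWAP(m, y) → y = 5
Step 4: SUB(m, b) → y = 5
Step 5: ABS(m) → y = 5
Step 6: SQUARE(b) → y = 5
Step 7: SUB(m, b) → y = 5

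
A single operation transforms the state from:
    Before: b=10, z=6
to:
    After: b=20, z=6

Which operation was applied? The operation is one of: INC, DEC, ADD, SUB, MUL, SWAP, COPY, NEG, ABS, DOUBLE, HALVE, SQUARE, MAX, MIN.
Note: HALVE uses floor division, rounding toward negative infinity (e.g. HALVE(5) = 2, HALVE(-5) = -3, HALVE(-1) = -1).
DOUBLE(b)

Analyzing the change:
Before: b=10, z=6
After: b=20, z=6
Variable b changed from 10 to 20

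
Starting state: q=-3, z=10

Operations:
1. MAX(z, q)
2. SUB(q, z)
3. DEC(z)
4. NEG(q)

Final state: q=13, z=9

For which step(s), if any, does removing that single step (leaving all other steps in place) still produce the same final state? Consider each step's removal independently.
Step(s) 1

Testing removal of each single step:
Without step 1: final = q=13, z=9 (same)
Without step 2: final = q=3, z=9 (different)
Without step 3: final = q=13, z=10 (different)
Without step 4: final = q=-13, z=9 (different)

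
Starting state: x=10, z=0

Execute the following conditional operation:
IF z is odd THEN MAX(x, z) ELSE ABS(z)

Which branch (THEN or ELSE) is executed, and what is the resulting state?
Branch: ELSE, Final state: x=10, z=0

Evaluating condition: z is odd
Condition is False, so ELSE branch executes
After ABS(z): x=10, z=0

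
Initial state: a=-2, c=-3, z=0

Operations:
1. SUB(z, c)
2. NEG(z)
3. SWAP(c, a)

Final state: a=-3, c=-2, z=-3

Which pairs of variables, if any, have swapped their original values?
(c, a)

Comparing initial and final values:
c: -3 → -2
a: -2 → -3
z: 0 → -3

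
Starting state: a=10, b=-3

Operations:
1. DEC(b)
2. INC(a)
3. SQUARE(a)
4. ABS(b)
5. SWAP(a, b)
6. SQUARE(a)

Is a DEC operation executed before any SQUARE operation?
Yes

First DEC: step 1
First SQUARE: step 3
Since 1 < 3, DEC comes first.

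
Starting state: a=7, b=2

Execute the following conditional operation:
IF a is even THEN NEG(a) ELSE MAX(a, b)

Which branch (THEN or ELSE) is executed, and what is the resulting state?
Branch: ELSE, Final state: a=7, b=2

Evaluating condition: a is even
Condition is False, so ELSE branch executes
After MAX(a, b): a=7, b=2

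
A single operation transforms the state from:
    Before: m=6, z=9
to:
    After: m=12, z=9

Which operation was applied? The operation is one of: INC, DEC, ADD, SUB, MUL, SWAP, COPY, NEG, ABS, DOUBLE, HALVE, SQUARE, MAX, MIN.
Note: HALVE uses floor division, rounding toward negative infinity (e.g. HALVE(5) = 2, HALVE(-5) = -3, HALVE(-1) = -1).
DOUBLE(m)

Analyzing the change:
Before: m=6, z=9
After: m=12, z=9
Variable m changed from 6 to 12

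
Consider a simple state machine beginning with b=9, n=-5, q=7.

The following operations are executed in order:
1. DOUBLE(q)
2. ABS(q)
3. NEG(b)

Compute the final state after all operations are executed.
{b: -9, n: -5, q: 14}

Step-by-step execution:
Initial: b=9, n=-5, q=7
After step 1 (DOUBLE(q)): b=9, n=-5, q=14
After step 2 (ABS(q)): b=9, n=-5, q=14
After step 3 (NEG(b)): b=-9, n=-5, q=14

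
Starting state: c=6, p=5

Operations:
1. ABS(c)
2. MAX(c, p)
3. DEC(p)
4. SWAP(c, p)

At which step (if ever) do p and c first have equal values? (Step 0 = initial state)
Never

p and c never become equal during execution.

Comparing values at each step:
Initial: p=5, c=6
After step 1: p=5, c=6
After step 2: p=5, c=6
After step 3: p=4, c=6
After step 4: p=6, c=4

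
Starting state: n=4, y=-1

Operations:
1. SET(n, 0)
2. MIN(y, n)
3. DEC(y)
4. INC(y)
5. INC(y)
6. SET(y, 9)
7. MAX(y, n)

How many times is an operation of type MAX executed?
1

Counting MAX operations:
Step 7: MAX(y, n) ← MAX
Total: 1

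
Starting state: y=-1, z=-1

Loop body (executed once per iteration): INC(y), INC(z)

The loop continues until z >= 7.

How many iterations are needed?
8

Tracing iterations:
Initial: y=-1, z=-1
After iteration 1: y=0, z=0
After iteration 2: y=1, z=1
After iteration 3: y=2, z=2
After iteration 4: y=3, z=3
After iteration 5: y=4, z=4
After iteration 6: y=5, z=5
After iteration 7: y=6, z=6
After iteration 8: y=7, z=7
z >= 7 now holds, so the loop exits after 8 iterations.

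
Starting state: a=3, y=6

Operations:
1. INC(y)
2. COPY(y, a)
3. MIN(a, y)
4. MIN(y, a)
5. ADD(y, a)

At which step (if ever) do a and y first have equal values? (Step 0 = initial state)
Step 2

a and y first become equal after step 2.

Comparing values at each step:
Initial: a=3, y=6
After step 1: a=3, y=7
After step 2: a=3, y=3 ← equal!
After step 3: a=3, y=3 ← equal!
After step 4: a=3, y=3 ← equal!
After step 5: a=3, y=6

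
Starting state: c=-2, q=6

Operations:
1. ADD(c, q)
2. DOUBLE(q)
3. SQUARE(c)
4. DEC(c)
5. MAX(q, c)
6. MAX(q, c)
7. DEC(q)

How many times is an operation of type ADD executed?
1

Counting ADD operations:
Step 1: ADD(c, q) ← ADD
Total: 1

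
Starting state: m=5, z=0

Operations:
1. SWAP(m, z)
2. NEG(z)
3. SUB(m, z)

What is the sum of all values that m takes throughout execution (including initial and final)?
10

Values of m at each step:
Initial: m = 5
After step 1: m = 0
After step 2: m = 0
After step 3: m = 5
Sum = 5 + 0 + 0 + 5 = 10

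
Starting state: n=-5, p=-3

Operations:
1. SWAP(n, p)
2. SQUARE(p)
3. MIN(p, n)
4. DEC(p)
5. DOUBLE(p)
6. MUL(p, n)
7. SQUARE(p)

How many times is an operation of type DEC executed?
1

Counting DEC operations:
Step 4: DEC(p) ← DEC
Total: 1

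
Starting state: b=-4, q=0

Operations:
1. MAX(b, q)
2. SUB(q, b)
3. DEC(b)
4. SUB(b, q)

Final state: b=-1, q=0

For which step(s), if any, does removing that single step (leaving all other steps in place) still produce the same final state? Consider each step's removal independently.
Step(s) 2, 4

Testing removal of each single step:
Without step 1: final = b=-9, q=4 (different)
Without step 2: final = b=-1, q=0 (same)
Without step 3: final = b=0, q=0 (different)
Without step 4: final = b=-1, q=0 (same)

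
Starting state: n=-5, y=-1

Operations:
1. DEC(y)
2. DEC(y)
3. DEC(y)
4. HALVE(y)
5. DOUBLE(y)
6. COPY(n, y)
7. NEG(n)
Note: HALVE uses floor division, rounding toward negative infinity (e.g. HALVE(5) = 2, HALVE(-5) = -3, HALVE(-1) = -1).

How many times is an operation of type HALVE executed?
1

Counting HALVE operations:
Step 4: HALVE(y) ← HALVE
Total: 1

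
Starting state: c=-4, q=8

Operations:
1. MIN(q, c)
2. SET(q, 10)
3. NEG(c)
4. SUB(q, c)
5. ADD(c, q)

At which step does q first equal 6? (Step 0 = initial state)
Step 4

Tracing q:
Initial: q = 8
After step 1: q = -4
After step 2: q = 10
After step 3: q = 10
After step 4: q = 6 ← first occurrence
After step 5: q = 6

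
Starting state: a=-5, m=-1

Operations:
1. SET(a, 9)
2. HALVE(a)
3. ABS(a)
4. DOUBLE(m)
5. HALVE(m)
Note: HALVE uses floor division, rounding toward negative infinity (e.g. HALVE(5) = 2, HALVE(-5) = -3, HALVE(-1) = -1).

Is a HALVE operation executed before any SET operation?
No

First HALVE: step 2
First SET: step 1
Since 2 > 1, SET comes first.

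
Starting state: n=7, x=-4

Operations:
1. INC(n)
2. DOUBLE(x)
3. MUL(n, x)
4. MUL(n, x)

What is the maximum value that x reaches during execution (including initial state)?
-4

Values of x at each step:
Initial: x = -4 ← maximum
After step 1: x = -4
After step 2: x = -8
After step 3: x = -8
After step 4: x = -8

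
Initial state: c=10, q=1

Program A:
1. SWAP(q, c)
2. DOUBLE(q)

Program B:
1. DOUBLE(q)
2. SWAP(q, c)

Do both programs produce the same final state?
No

Program A final state: c=1, q=20
Program B final state: c=2, q=10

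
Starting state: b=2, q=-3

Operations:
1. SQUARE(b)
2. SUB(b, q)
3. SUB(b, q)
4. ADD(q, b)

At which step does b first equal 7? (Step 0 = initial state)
Step 2

Tracing b:
Initial: b = 2
After step 1: b = 4
After step 2: b = 7 ← first occurrence
After step 3: b = 10
After step 4: b = 10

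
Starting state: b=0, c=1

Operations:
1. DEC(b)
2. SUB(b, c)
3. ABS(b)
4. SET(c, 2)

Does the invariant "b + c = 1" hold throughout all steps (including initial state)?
No, violated after step 1

The invariant is violated after step 1.

State at each step:
Initial: b=0, c=1
After step 1: b=-1, c=1
After step 2: b=-2, c=1
After step 3: b=2, c=1
After step 4: b=2, c=2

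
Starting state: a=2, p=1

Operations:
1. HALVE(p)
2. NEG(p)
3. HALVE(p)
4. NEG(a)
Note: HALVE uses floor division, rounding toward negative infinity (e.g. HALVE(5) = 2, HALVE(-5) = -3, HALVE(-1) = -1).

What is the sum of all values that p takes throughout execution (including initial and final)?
1

Values of p at each step:
Initial: p = 1
After step 1: p = 0
After step 2: p = 0
After step 3: p = 0
After step 4: p = 0
Sum = 1 + 0 + 0 + 0 + 0 = 1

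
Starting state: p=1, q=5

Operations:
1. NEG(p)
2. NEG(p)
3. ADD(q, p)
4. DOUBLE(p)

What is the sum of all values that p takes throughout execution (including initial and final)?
4

Values of p at each step:
Initial: p = 1
After step 1: p = -1
After step 2: p = 1
After step 3: p = 1
After step 4: p = 2
Sum = 1 + -1 + 1 + 1 + 2 = 4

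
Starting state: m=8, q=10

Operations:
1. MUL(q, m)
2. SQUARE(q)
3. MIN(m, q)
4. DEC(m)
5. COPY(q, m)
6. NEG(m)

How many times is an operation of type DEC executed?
1

Counting DEC operations:
Step 4: DEC(m) ← DEC
Total: 1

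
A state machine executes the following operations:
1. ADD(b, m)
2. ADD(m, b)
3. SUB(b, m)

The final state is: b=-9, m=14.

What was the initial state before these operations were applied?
b=-4, m=9

Working backwards:
Final state: b=-9, m=14
Before step 3 (SUB(b, m)): b=5, m=14
Before step 2 (ADD(m, b)): b=5, m=9
Before step 1 (ADD(b, m)): b=-4, m=9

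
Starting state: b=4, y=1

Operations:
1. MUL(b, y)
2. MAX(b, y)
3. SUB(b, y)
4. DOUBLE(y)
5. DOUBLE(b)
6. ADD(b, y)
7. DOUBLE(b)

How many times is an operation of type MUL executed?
1

Counting MUL operations:
Step 1: MUL(b, y) ← MUL
Total: 1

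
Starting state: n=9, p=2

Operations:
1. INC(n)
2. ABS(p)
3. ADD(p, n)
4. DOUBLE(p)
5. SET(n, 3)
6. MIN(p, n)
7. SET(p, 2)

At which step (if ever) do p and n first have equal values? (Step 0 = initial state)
Step 6

p and n first become equal after step 6.

Comparing values at each step:
Initial: p=2, n=9
After step 1: p=2, n=10
After step 2: p=2, n=10
After step 3: p=12, n=10
After step 4: p=24, n=10
After step 5: p=24, n=3
After step 6: p=3, n=3 ← equal!
After step 7: p=2, n=3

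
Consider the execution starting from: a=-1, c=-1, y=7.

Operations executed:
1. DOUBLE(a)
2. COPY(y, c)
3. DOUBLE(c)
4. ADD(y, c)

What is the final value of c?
c = -2

Tracing execution:
Step 1: DOUBLE(a) → c = -1
Step 2: COPY(y, c) → c = -1
Step 3: DOUBLE(c) → c = -2
Step 4: ADD(y, c) → c = -2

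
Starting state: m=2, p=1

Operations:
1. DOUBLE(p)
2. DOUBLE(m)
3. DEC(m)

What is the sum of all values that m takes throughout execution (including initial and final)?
11

Values of m at each step:
Initial: m = 2
After step 1: m = 2
After step 2: m = 4
After step 3: m = 3
Sum = 2 + 2 + 4 + 3 = 11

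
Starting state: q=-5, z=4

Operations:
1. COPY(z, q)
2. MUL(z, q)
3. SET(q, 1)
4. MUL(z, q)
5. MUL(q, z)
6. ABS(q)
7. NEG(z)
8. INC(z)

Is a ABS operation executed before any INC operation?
Yes

First ABS: step 6
First INC: step 8
Since 6 < 8, ABS comes first.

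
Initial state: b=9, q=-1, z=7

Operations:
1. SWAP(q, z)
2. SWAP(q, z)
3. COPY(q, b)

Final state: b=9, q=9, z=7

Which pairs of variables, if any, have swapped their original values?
None

Comparing initial and final values:
z: 7 → 7
b: 9 → 9
q: -1 → 9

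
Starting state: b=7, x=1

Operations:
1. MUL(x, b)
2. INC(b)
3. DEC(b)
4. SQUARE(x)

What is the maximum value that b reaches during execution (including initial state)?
8

Values of b at each step:
Initial: b = 7
After step 1: b = 7
After step 2: b = 8 ← maximum
After step 3: b = 7
After step 4: b = 7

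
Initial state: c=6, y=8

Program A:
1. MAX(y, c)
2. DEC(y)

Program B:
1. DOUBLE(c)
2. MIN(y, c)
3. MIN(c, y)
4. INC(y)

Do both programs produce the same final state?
No

Program A final state: c=6, y=7
Program B final state: c=8, y=9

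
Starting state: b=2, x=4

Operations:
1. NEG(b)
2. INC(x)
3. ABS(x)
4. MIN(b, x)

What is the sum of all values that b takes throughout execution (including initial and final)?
-6

Values of b at each step:
Initial: b = 2
After step 1: b = -2
After step 2: b = -2
After step 3: b = -2
After step 4: b = -2
Sum = 2 + -2 + -2 + -2 + -2 = -6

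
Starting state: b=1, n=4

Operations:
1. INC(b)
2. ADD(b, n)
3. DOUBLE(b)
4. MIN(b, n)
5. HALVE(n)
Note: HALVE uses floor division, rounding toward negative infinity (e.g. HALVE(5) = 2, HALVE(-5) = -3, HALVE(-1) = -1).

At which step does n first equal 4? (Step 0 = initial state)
Step 0

Tracing n:
Initial: n = 4 ← first occurrence
After step 1: n = 4
After step 2: n = 4
After step 3: n = 4
After step 4: n = 4
After step 5: n = 2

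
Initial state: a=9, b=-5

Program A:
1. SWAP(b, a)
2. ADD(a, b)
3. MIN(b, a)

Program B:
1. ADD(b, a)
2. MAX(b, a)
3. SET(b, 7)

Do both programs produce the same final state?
No

Program A final state: a=4, b=4
Program B final state: a=9, b=7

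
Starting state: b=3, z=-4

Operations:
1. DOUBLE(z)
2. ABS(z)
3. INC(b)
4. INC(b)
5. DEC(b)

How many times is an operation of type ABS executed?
1

Counting ABS operations:
Step 2: ABS(z) ← ABS
Total: 1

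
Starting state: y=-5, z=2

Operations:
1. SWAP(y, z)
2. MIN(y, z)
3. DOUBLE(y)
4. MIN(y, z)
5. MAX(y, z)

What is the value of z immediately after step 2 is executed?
z = -5

Tracing z through execution:
Initial: z = 2
After step 1 (SWAP(y, z)): z = -5
After step 2 (MIN(y, z)): z = -5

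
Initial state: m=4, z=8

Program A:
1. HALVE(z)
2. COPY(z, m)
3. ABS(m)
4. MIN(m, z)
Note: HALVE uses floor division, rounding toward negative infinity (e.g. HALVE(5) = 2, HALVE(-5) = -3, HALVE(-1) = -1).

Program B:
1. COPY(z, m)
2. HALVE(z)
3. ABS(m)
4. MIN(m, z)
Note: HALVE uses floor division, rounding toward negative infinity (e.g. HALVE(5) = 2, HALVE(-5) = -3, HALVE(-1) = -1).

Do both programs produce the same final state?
No

Program A final state: m=4, z=4
Program B final state: m=2, z=2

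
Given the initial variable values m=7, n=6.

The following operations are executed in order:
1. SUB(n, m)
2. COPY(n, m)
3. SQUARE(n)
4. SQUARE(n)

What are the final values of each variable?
{m: 7, n: 2401}

Step-by-step execution:
Initial: m=7, n=6
After step 1 (SUB(n, m)): m=7, n=-1
After step 2 (COPY(n, m)): m=7, n=7
After step 3 (SQUARE(n)): m=7, n=49
After step 4 (SQUARE(n)): m=7, n=2401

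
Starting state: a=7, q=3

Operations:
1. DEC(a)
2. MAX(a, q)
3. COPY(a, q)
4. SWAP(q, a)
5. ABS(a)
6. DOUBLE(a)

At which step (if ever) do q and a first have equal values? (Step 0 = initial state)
Step 3

q and a first become equal after step 3.

Comparing values at each step:
Initial: q=3, a=7
After step 1: q=3, a=6
After step 2: q=3, a=6
After step 3: q=3, a=3 ← equal!
After step 4: q=3, a=3 ← equal!
After step 5: q=3, a=3 ← equal!
After step 6: q=3, a=6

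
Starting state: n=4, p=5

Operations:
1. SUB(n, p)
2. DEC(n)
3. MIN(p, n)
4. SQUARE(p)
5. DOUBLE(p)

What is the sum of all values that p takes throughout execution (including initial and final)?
25

Values of p at each step:
Initial: p = 5
After step 1: p = 5
After step 2: p = 5
After step 3: p = -2
After step 4: p = 4
After step 5: p = 8
Sum = 5 + 5 + 5 + -2 + 4 + 8 = 25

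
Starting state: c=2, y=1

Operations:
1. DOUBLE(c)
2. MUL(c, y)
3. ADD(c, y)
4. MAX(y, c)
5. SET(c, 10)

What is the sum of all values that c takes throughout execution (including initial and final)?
30

Values of c at each step:
Initial: c = 2
After step 1: c = 4
After step 2: c = 4
After step 3: c = 5
After step 4: c = 5
After step 5: c = 10
Sum = 2 + 4 + 4 + 5 + 5 + 10 = 30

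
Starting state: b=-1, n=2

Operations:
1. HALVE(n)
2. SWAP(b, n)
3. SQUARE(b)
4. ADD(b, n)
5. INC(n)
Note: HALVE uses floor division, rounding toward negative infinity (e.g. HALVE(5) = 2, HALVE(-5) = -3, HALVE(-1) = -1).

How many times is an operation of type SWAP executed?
1

Counting SWAP operations:
Step 2: SWAP(b, n) ← SWAP
Total: 1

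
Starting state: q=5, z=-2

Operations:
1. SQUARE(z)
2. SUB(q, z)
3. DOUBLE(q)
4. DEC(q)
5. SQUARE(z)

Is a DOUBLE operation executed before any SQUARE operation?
No

First DOUBLE: step 3
First SQUARE: step 1
Since 3 > 1, SQUARE comes first.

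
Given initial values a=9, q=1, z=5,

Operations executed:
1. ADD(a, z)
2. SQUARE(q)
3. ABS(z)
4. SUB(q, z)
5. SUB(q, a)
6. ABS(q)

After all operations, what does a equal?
a = 14

Tracing execution:
Step 1: ADD(a, z) → a = 14
Step 2: SQUARE(q) → a = 14
Step 3: ABS(z) → a = 14
Step 4: SUB(q, z) → a = 14
Step 5: SUB(q, a) → a = 14
Step 6: ABS(q) → a = 14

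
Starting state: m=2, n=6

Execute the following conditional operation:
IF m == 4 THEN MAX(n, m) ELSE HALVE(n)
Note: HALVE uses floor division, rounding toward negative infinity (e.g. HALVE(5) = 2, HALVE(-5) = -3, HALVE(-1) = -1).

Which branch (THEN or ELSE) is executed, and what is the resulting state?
Branch: ELSE, Final state: m=2, n=3

Evaluating condition: m == 4
m = 2
Condition is False, so ELSE branch executes
After HALVE(n): m=2, n=3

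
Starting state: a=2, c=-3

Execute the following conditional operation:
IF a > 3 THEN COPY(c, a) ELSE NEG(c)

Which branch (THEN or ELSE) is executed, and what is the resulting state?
Branch: ELSE, Final state: a=2, c=3

Evaluating condition: a > 3
a = 2
Condition is False, so ELSE branch executes
After NEG(c): a=2, c=3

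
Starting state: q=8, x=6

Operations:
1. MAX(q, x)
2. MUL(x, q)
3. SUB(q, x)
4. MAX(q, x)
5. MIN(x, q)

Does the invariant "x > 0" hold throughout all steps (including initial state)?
Yes

The invariant holds at every step.

State at each step:
Initial: q=8, x=6
After step 1: q=8, x=6
After step 2: q=8, x=48
After step 3: q=-40, x=48
After step 4: q=48, x=48
After step 5: q=48, x=48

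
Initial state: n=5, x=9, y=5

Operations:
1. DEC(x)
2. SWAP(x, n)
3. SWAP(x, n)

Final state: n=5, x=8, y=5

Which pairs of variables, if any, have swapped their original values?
None

Comparing initial and final values:
x: 9 → 8
y: 5 → 5
n: 5 → 5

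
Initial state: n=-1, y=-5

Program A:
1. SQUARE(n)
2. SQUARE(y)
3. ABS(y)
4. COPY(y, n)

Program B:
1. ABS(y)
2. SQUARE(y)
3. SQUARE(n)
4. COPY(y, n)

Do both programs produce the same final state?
Yes

Program A final state: n=1, y=1
Program B final state: n=1, y=1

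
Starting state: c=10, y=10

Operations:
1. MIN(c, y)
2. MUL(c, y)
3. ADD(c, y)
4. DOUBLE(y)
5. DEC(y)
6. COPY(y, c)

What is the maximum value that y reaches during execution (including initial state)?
110

Values of y at each step:
Initial: y = 10
After step 1: y = 10
After step 2: y = 10
After step 3: y = 10
After step 4: y = 20
After step 5: y = 19
After step 6: y = 110 ← maximum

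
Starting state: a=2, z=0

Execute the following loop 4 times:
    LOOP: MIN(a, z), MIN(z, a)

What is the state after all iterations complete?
a=0, z=0

Iteration trace:
Start: a=2, z=0
After iteration 1: a=0, z=0
After iteration 2: a=0, z=0
After iteration 3: a=0, z=0
After iteration 4: a=0, z=0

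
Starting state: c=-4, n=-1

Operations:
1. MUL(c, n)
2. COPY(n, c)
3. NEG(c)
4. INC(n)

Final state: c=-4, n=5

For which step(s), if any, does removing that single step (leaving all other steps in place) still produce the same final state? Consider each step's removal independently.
None - removing any single step changes the final result

Testing removal of each single step:
Without step 1: final = c=4, n=-3 (different)
Without step 2: final = c=-4, n=0 (different)
Without step 3: final = c=4, n=5 (different)
Without step 4: final = c=-4, n=4 (different)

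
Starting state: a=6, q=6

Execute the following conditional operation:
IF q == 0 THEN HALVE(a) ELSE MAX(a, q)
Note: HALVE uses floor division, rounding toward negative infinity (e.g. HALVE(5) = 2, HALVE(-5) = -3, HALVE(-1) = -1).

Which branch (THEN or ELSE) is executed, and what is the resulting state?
Branch: ELSE, Final state: a=6, q=6

Evaluating condition: q == 0
q = 6
Condition is False, so ELSE branch executes
After MAX(a, q): a=6, q=6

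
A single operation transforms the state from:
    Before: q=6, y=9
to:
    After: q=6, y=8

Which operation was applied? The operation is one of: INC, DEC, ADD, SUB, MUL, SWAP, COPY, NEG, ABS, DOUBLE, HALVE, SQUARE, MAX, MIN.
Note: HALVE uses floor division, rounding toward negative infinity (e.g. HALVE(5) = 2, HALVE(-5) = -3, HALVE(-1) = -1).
DEC(y)

Analyzing the change:
Before: q=6, y=9
After: q=6, y=8
Variable y changed from 9 to 8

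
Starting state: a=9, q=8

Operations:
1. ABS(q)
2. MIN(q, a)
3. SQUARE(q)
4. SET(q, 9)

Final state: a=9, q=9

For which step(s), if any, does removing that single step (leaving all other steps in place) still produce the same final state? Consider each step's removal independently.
Step(s) 1, 2, 3

Testing removal of each single step:
Without step 1: final = a=9, q=9 (same)
Without step 2: final = a=9, q=9 (same)
Without step 3: final = a=9, q=9 (same)
Without step 4: final = a=9, q=64 (different)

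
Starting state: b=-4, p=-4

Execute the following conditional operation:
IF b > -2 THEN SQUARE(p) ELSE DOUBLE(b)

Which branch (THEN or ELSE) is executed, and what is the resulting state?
Branch: ELSE, Final state: b=-8, p=-4

Evaluating condition: b > -2
b = -4
Condition is False, so ELSE branch executes
After DOUBLE(b): b=-8, p=-4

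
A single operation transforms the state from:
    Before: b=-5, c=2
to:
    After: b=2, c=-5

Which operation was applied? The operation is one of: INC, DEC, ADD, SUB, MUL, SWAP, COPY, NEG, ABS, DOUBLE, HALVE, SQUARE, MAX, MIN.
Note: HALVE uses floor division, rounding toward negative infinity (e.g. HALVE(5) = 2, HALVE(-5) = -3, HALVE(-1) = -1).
SWAP(c, b)

Analyzing the change:
Before: b=-5, c=2
After: b=2, c=-5
Variable c changed from 2 to -5
Variable b changed from -5 to 2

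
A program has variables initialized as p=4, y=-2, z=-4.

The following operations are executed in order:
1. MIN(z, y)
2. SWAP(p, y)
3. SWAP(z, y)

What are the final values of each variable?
{p: -2, y: -4, z: 4}

Step-by-step execution:
Initial: p=4, y=-2, z=-4
After step 1 (MIN(z, y)): p=4, y=-2, z=-4
After step 2 (SWAP(p, y)): p=-2, y=4, z=-4
After step 3 (SWAP(z, y)): p=-2, y=-4, z=4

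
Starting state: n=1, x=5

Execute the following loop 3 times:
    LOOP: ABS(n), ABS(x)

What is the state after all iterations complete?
n=1, x=5

Iteration trace:
Start: n=1, x=5
After iteration 1: n=1, x=5
After iteration 2: n=1, x=5
After iteration 3: n=1, x=5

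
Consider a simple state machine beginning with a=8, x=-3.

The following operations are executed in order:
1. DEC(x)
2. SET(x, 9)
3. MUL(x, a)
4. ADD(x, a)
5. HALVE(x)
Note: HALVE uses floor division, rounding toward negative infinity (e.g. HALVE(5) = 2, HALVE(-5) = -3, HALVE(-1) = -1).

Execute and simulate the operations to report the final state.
{a: 8, x: 40}

Step-by-step execution:
Initial: a=8, x=-3
After step 1 (DEC(x)): a=8, x=-4
After step 2 (SET(x, 9)): a=8, x=9
After step 3 (MUL(x, a)): a=8, x=72
After step 4 (ADD(x, a)): a=8, x=80
After step 5 (HALVE(x)): a=8, x=40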